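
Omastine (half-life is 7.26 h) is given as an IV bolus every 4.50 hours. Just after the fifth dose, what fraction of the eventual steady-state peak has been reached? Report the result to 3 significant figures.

k = ln 2 / 7.26 = 0.09547 h⁻¹
f_n = 1 − e^(−nkτ) = 1 − e^(−5 × 0.09547 × 4.50) = 1 − e^(−2.148) = 1 − 0.1167 ≈ 0.883

0.883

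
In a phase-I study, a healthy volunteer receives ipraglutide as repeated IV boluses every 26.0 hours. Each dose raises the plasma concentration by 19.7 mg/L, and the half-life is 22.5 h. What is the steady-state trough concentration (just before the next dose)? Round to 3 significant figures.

k = ln 2 / 22.5 = 0.03081 h⁻¹
Fraction remaining after one interval: e^(−kτ) = e^(−0.03081 × 26.0) = 0.4489
R = 1 / (1 − 0.4489) = 1.815
Css,max = 19.7 × 1.815 = 35.75 mg/L
Css,min = Css,max × e^(−kτ) = 35.75 × 0.4489 ≈ 16.0 mg/L

16.0 mg/L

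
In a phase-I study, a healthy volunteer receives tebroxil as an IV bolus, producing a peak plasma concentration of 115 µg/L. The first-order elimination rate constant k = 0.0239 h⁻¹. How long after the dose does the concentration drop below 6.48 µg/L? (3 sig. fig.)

120 hours

C(t) = C₀ e^(−kt)  ⇒  t = ln(C₀/C) / k
t = ln(115/6.48) / 0.02390 = 2.876 / 0.02390 ≈ 120 hours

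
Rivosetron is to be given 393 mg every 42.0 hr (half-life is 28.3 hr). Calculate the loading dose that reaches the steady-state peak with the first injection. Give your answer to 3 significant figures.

612 mg

k = ln 2 / 28.3 = 0.02449 hr⁻¹
Accumulation ratio R = 1 / (1 − e^(−kτ)) = 1 / (1 − e^(−0.02449×42.0)) = 1 / (1 − 0.3575) = 1.556
Loading dose = maintenance dose × R = 393 × 1.556 ≈ 612 mg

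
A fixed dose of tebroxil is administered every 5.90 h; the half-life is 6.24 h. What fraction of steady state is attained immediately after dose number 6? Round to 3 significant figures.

k = ln 2 / 6.24 = 0.1111 h⁻¹
f_n = 1 − e^(−nkτ) = 1 − e^(−6 × 0.1111 × 5.90) = 1 − e^(−3.932) = 1 − 0.01960 ≈ 0.980

0.980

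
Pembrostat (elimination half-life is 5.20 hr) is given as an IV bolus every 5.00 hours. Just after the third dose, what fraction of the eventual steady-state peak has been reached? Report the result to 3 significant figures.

k = ln 2 / 5.20 = 0.1333 hr⁻¹
f_n = 1 − e^(−nkτ) = 1 − e^(−3 × 0.1333 × 5.00) = 1 − e^(−1.999) = 1 − 0.1354 ≈ 0.865

0.865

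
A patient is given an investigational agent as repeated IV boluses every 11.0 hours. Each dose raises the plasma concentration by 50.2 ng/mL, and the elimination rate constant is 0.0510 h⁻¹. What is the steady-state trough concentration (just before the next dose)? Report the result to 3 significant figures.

Fraction remaining after one interval: e^(−kτ) = e^(−0.05100 × 11.0) = 0.5706
R = 1 / (1 − 0.5706) = 2.329
Css,max = 50.2 × 2.329 = 116.9 ng/mL
Css,min = Css,max × e^(−kτ) = 116.9 × 0.5706 ≈ 66.7 ng/mL

66.7 ng/mL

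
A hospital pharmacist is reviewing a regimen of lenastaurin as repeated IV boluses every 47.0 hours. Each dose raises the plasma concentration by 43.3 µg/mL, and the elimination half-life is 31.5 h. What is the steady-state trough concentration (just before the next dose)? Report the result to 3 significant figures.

k = ln 2 / 31.5 = 0.02200 h⁻¹
Fraction remaining after one interval: e^(−kτ) = e^(−0.02200 × 47.0) = 0.3555
R = 1 / (1 − 0.3555) = 1.552
Css,max = 43.3 × 1.552 = 67.18 µg/mL
Css,min = Css,max × e^(−kτ) = 67.18 × 0.3555 ≈ 23.9 µg/mL

23.9 µg/mL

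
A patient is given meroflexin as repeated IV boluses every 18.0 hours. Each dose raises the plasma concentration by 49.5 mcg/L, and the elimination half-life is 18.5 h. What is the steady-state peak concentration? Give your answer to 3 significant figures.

k = ln 2 / 18.5 = 0.03747 h⁻¹
Fraction remaining after one interval: e^(−kτ) = e^(−0.03747 × 18.0) = 0.5095
R = 1 / (1 − 0.5095) = 2.039
Css,max = 49.5 × 2.039 ≈ 101 mcg/L

101 mcg/L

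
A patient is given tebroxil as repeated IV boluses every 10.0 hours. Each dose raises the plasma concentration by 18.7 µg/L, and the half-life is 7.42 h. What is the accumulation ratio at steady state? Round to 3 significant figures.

1.65

k = ln 2 / 7.42 = 0.09342 h⁻¹
Fraction remaining after one interval: e^(−kτ) = e^(−0.09342 × 10.0) = 0.3929
R = 1 / (1 − 0.3929) = 1 / 0.6071 ≈ 1.65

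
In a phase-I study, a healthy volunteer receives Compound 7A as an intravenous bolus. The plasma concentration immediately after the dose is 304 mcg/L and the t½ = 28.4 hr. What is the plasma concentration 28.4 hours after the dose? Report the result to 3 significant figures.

k = ln 2 / 28.4 = 0.02441 hr⁻¹
C(t) = C₀ e^(−kt) = 304 × e^(−0.02441 × 28.4) = 304 × e^(−0.6931) = 304 × 0.5000 ≈ 152 mcg/L

152 mcg/L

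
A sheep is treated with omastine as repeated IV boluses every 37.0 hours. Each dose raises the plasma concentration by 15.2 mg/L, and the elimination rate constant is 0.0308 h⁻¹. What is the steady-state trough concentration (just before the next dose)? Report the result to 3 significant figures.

Fraction remaining after one interval: e^(−kτ) = e^(−0.03080 × 37.0) = 0.3199
R = 1 / (1 − 0.3199) = 1.470
Css,max = 15.2 × 1.470 = 22.35 mg/L
Css,min = Css,max × e^(−kτ) = 22.35 × 0.3199 ≈ 7.15 mg/L

7.15 mg/L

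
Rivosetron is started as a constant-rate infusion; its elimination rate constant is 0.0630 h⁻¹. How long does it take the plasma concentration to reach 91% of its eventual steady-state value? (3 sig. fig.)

38.2 hours

f = 1 − e^(−kt)  ⇒  t = −ln(1 − f) / k
t = −ln(1 − 0.91) / 0.06300 = 2.408 / 0.06300 ≈ 38.2 hours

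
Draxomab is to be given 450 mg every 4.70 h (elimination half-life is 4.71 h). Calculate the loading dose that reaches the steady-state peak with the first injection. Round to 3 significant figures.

k = ln 2 / 4.71 = 0.1472 h⁻¹
Accumulation ratio R = 1 / (1 − e^(−kτ)) = 1 / (1 − e^(−0.1472×4.70)) = 1 / (1 − 0.5007) = 2.003
Loading dose = maintenance dose × R = 450 × 2.003 ≈ 901 mg

901 mg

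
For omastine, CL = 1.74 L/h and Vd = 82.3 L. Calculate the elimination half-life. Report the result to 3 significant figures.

32.8 hours

k = CL / V = 1.74 / 82.3 = 0.02114 h⁻¹
t½ = ln 2 / k = ln 2 / 0.02114 ≈ 32.8 hours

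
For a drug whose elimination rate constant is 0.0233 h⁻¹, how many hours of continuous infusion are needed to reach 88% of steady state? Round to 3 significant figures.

91.0 hours

f = 1 − e^(−kt)  ⇒  t = −ln(1 − f) / k
t = −ln(1 − 0.88) / 0.02330 = 2.120 / 0.02330 ≈ 91.0 hours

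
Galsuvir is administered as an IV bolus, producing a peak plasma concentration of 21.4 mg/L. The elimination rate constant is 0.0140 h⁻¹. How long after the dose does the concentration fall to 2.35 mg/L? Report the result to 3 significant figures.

C(t) = C₀ e^(−kt)  ⇒  t = ln(C₀/C) / k
t = ln(21.4/2.35) / 0.01400 = 2.209 / 0.01400 ≈ 158 hours

158 hours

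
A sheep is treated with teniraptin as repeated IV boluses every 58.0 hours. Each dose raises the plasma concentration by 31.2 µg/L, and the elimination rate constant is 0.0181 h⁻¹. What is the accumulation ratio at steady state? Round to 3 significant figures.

1.54

Fraction remaining after one interval: e^(−kτ) = e^(−0.01810 × 58.0) = 0.3500
R = 1 / (1 − 0.3500) = 1 / 0.6500 ≈ 1.54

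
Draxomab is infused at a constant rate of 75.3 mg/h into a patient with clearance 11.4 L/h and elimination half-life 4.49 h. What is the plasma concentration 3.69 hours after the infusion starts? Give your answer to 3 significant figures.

2.87 µg/mL

Css = rate / CL = 75.3 / 11.4 = 6.605 µg/mL
k = ln 2 / 4.49 = 0.1544 h⁻¹
C(t) = Css (1 − e^(−kt)) = 6.605 × (1 − e^(−0.5696)) = 6.605 × 0.4343 ≈ 2.87 µg/mL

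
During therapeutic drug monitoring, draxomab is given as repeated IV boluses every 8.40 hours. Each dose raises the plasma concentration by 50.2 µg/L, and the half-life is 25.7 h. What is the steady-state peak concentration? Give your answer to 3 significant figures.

248 µg/L

k = ln 2 / 25.7 = 0.02697 h⁻¹
Fraction remaining after one interval: e^(−kτ) = e^(−0.02697 × 8.40) = 0.7973
R = 1 / (1 − 0.7973) = 4.933
Css,max = 50.2 × 4.933 ≈ 248 µg/L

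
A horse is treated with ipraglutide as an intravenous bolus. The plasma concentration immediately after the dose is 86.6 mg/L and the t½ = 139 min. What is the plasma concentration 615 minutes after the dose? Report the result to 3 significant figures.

k = ln 2 / 139 = 0.004987 min⁻¹
615 min is 4.424 half-lives, so C = 86.6 × (1/2)^4.424 = 86.6 × 0.04657 ≈ 4.03 mg/L

4.03 mg/L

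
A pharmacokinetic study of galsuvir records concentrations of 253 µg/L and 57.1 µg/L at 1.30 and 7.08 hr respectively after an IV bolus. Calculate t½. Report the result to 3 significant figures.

2.69 hours

k = ln(C₁/C₂) / (t₂ − t₁) = ln(253/57.1) / (7.08 − 1.30)
  = 1.489 / 5.780 = 0.2575 hr⁻¹
t½ = ln 2 / k = ln 2 / 0.2575 ≈ 2.69 hours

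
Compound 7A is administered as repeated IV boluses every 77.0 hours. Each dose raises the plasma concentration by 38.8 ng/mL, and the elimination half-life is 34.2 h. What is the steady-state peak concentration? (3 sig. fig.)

k = ln 2 / 34.2 = 0.02027 h⁻¹
Fraction remaining after one interval: e^(−kτ) = e^(−0.02027 × 77.0) = 0.2100
R = 1 / (1 − 0.2100) = 1.266
Css,max = 38.8 × 1.266 ≈ 49.1 ng/mL

49.1 ng/mL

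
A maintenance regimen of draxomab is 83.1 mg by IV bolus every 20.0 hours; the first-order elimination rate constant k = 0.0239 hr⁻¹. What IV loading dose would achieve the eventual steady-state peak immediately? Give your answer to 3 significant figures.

Accumulation ratio R = 1 / (1 − e^(−kτ)) = 1 / (1 − e^(−0.02390×20.0)) = 1 / (1 − 0.6200) = 2.632
Loading dose = maintenance dose × R = 83.1 × 2.632 ≈ 219 mg

219 mg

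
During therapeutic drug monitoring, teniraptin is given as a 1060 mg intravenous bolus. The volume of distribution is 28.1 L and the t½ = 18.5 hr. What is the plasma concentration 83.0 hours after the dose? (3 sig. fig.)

C₀ = dose / V = 1060 / 28.1 = 37.72 mg/L
k = ln 2 / 18.5 = 0.03747 hr⁻¹
C(t) = C₀ e^(−kt) = 37.72 × e^(−0.03747 × 83.0) = 37.72 × e^(−3.110) = 37.72 × 0.04461 ≈ 1.68 mg/L

1.68 mg/L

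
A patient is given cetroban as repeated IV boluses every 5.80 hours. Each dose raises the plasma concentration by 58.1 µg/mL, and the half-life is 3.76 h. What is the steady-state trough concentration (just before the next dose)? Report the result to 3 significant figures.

30.4 µg/mL

k = ln 2 / 3.76 = 0.1843 h⁻¹
Fraction remaining after one interval: e^(−kτ) = e^(−0.1843 × 5.80) = 0.3433
R = 1 / (1 − 0.3433) = 1.523
Css,max = 58.1 × 1.523 = 88.47 µg/mL
Css,min = Css,max × e^(−kτ) = 88.47 × 0.3433 ≈ 30.4 µg/mL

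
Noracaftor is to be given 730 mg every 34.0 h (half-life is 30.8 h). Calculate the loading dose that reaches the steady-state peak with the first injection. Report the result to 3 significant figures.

1370 mg

k = ln 2 / 30.8 = 0.02250 h⁻¹
Accumulation ratio R = 1 / (1 − e^(−kτ)) = 1 / (1 − e^(−0.02250×34.0)) = 1 / (1 − 0.4653) = 1.870
Loading dose = maintenance dose × R = 730 × 1.870 ≈ 1370 mg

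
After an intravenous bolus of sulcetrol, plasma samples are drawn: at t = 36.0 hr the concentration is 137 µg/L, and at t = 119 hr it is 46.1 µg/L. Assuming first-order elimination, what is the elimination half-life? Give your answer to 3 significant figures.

k = ln(C₁/C₂) / (t₂ − t₁) = ln(137/46.1) / (119 − 36.0)
  = 1.089 / 83.00 = 0.01312 hr⁻¹
t½ = ln 2 / k = ln 2 / 0.01312 ≈ 52.8 hours

52.8 hours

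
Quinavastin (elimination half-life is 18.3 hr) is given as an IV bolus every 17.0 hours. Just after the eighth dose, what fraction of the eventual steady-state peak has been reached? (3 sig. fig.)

0.994

k = ln 2 / 18.3 = 0.03788 hr⁻¹
f_n = 1 − e^(−nkτ) = 1 − e^(−8 × 0.03788 × 17.0) = 1 − e^(−5.151) = 1 − 0.005792 ≈ 0.994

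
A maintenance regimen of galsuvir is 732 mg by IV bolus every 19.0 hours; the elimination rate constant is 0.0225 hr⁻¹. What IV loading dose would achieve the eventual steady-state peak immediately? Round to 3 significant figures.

2100 mg

Accumulation ratio R = 1 / (1 − e^(−kτ)) = 1 / (1 − e^(−0.02250×19.0)) = 1 / (1 − 0.6521) = 2.875
Loading dose = maintenance dose × R = 732 × 2.875 ≈ 2100 mg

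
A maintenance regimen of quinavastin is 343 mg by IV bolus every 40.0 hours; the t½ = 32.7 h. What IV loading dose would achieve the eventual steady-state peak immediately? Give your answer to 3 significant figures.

600 mg

k = ln 2 / 32.7 = 0.02120 h⁻¹
Accumulation ratio R = 1 / (1 − e^(−kτ)) = 1 / (1 − e^(−0.02120×40.0)) = 1 / (1 − 0.4283) = 1.749
Loading dose = maintenance dose × R = 343 × 1.749 ≈ 600 mg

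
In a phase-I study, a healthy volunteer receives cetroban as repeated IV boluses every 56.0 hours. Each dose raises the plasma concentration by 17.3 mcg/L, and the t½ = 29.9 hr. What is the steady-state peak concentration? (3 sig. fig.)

k = ln 2 / 29.9 = 0.02318 hr⁻¹
Fraction remaining after one interval: e^(−kτ) = e^(−0.02318 × 56.0) = 0.2730
R = 1 / (1 − 0.2730) = 1.376
Css,max = 17.3 × 1.376 ≈ 23.8 mcg/L

23.8 mcg/L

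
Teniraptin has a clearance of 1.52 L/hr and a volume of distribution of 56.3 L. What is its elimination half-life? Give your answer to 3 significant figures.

k = CL / V = 1.52 / 56.3 = 0.02700 hr⁻¹
t½ = ln 2 / k = ln 2 / 0.02700 ≈ 25.7 hours

25.7 hours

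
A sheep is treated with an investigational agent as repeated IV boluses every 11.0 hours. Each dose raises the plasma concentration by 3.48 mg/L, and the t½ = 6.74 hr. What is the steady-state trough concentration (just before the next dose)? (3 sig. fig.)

1.66 mg/L

k = ln 2 / 6.74 = 0.1028 hr⁻¹
Fraction remaining after one interval: e^(−kτ) = e^(−0.1028 × 11.0) = 0.3226
R = 1 / (1 − 0.3226) = 1.476
Css,max = 3.48 × 1.476 = 5.138 mg/L
Css,min = Css,max × e^(−kτ) = 5.138 × 0.3226 ≈ 1.66 mg/L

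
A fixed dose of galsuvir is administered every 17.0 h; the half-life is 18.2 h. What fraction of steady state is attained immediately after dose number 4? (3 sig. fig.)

k = ln 2 / 18.2 = 0.03809 h⁻¹
f_n = 1 − e^(−nkτ) = 1 − e^(−4 × 0.03809 × 17.0) = 1 − e^(−2.590) = 1 − 0.07504 ≈ 0.925

0.925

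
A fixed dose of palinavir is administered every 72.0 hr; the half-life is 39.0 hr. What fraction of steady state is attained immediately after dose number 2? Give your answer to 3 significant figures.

k = ln 2 / 39.0 = 0.01777 hr⁻¹
f_n = 1 − e^(−nkτ) = 1 − e^(−2 × 0.01777 × 72.0) = 1 − e^(−2.559) = 1 − 0.07736 ≈ 0.923

0.923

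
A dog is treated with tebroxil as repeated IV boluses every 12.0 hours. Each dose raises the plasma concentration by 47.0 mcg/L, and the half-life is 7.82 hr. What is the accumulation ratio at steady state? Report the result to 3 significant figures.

1.53

k = ln 2 / 7.82 = 0.08864 hr⁻¹
Fraction remaining after one interval: e^(−kτ) = e^(−0.08864 × 12.0) = 0.3452
R = 1 / (1 − 0.3452) = 1 / 0.6548 ≈ 1.53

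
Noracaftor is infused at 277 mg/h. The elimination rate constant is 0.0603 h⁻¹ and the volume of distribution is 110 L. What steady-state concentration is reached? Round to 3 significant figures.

41.8 µg/mL

CL = k · V = 0.0603 × 110 = 6.633 L/h
Css = rate / CL = 277 / 6.633 ≈ 41.8 µg/mL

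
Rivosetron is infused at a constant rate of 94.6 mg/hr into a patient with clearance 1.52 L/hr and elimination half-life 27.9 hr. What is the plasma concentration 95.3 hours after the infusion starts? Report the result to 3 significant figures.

Css = rate / CL = 94.6 / 1.52 = 62.24 mg/L
k = ln 2 / 27.9 = 0.02484 hr⁻¹
C(t) = Css (1 − e^(−kt)) = 62.24 × (1 − e^(−2.368)) = 62.24 × 0.9063 ≈ 56.4 mg/L

56.4 mg/L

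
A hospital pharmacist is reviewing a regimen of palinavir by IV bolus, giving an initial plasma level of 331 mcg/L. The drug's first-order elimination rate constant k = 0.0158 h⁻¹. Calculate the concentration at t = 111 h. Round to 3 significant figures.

C(t) = C₀ e^(−kt) = 331 × e^(−0.01580 × 111) = 331 × e^(−1.754) = 331 × 0.1731 ≈ 57.3 mcg/L

57.3 mcg/L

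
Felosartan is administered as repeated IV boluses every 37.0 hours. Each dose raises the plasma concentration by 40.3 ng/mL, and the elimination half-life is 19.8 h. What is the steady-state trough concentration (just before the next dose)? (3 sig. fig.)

15.2 ng/mL

k = ln 2 / 19.8 = 0.03501 h⁻¹
Fraction remaining after one interval: e^(−kτ) = e^(−0.03501 × 37.0) = 0.2738
R = 1 / (1 − 0.2738) = 1.377
Css,max = 40.3 × 1.377 = 55.50 ng/mL
Css,min = Css,max × e^(−kτ) = 55.50 × 0.2738 ≈ 15.2 ng/mL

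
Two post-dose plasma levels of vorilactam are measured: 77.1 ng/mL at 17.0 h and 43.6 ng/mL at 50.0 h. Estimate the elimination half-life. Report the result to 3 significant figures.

40.1 hours

k = ln(C₁/C₂) / (t₂ − t₁) = ln(77.1/43.6) / (50.0 − 17.0)
  = 0.5700 / 33.00 = 0.01727 h⁻¹
t½ = ln 2 / k = ln 2 / 0.01727 ≈ 40.1 hours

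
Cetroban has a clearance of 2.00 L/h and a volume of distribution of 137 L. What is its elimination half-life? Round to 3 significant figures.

k = CL / V = 2.00 / 137 = 0.01460 h⁻¹
t½ = ln 2 / k = ln 2 / 0.01460 ≈ 47.5 hours

47.5 hours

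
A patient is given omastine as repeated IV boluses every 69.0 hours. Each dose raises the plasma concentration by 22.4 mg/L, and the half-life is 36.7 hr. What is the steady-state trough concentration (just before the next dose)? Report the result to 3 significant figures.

k = ln 2 / 36.7 = 0.01889 hr⁻¹
Fraction remaining after one interval: e^(−kτ) = e^(−0.01889 × 69.0) = 0.2717
R = 1 / (1 − 0.2717) = 1.373
Css,max = 22.4 × 1.373 = 30.76 mg/L
Css,min = Css,max × e^(−kτ) = 30.76 × 0.2717 ≈ 8.36 mg/L

8.36 mg/L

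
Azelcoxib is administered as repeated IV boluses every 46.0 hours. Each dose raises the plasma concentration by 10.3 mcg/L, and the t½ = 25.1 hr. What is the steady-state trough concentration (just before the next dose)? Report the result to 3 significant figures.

k = ln 2 / 25.1 = 0.02762 hr⁻¹
Fraction remaining after one interval: e^(−kτ) = e^(−0.02762 × 46.0) = 0.2807
R = 1 / (1 − 0.2807) = 1.390
Css,max = 10.3 × 1.390 = 14.32 mcg/L
Css,min = Css,max × e^(−kτ) = 14.32 × 0.2807 ≈ 4.02 mcg/L

4.02 mcg/L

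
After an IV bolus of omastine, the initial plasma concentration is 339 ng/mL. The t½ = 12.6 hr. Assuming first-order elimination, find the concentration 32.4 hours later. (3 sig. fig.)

57.0 ng/mL

k = ln 2 / 12.6 = 0.05501 hr⁻¹
32.4 hr is 2.571 half-lives, so C = 339 × (1/2)^2.571 = 339 × 0.1682 ≈ 57.0 ng/mL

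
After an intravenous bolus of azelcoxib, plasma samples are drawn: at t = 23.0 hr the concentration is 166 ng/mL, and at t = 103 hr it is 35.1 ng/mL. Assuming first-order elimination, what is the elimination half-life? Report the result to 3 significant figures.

35.7 hours

k = ln(C₁/C₂) / (t₂ − t₁) = ln(166/35.1) / (103 − 23.0)
  = 1.554 / 80.00 = 0.01942 hr⁻¹
t½ = ln 2 / k = ln 2 / 0.01942 ≈ 35.7 hours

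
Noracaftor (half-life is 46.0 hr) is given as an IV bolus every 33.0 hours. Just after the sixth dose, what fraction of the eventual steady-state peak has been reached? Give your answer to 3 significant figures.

0.949

k = ln 2 / 46.0 = 0.01507 hr⁻¹
f_n = 1 − e^(−nkτ) = 1 − e^(−6 × 0.01507 × 33.0) = 1 − e^(−2.984) = 1 − 0.05061 ≈ 0.949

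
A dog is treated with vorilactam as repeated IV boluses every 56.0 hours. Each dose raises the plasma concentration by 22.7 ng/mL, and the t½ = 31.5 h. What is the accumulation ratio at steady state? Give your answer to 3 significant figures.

1.41

k = ln 2 / 31.5 = 0.02200 h⁻¹
Fraction remaining after one interval: e^(−kτ) = e^(−0.02200 × 56.0) = 0.2916
R = 1 / (1 − 0.2916) = 1 / 0.7084 ≈ 1.41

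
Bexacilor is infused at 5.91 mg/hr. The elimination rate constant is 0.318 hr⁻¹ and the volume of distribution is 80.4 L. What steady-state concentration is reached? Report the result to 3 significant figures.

CL = k · V = 0.318 × 80.4 = 25.57 L/hr
Css = rate / CL = 5.91 / 25.57 ≈ 0.231 mg/L

0.231 mg/L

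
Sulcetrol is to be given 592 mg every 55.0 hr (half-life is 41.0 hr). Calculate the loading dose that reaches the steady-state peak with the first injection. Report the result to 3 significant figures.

978 mg

k = ln 2 / 41.0 = 0.01691 hr⁻¹
Accumulation ratio R = 1 / (1 − e^(−kτ)) = 1 / (1 − e^(−0.01691×55.0)) = 1 / (1 − 0.3946) = 1.652
Loading dose = maintenance dose × R = 592 × 1.652 ≈ 978 mg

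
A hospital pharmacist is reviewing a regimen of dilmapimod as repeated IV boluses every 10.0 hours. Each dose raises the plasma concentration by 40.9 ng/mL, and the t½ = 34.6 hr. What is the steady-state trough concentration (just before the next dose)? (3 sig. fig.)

184 ng/mL

k = ln 2 / 34.6 = 0.02003 hr⁻¹
Fraction remaining after one interval: e^(−kτ) = e^(−0.02003 × 10.0) = 0.8185
R = 1 / (1 − 0.8185) = 5.508
Css,max = 40.9 × 5.508 = 225.3 ng/mL
Css,min = Css,max × e^(−kτ) = 225.3 × 0.8185 ≈ 184 ng/mL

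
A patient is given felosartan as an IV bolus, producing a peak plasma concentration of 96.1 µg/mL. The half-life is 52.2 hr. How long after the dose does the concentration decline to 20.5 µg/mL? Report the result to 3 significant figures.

116 hours

k = ln 2 / 52.2 = 0.01328 hr⁻¹
C(t) = C₀ e^(−kt)  ⇒  t = ln(C₀/C) / k
t = ln(96.1/20.5) / 0.01328 = 1.545 / 0.01328 ≈ 116 hours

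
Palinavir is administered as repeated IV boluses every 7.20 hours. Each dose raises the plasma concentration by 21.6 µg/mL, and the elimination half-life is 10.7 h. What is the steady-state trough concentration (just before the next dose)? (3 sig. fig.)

k = ln 2 / 10.7 = 0.06478 h⁻¹
Fraction remaining after one interval: e^(−kτ) = e^(−0.06478 × 7.20) = 0.6272
R = 1 / (1 − 0.6272) = 2.683
Css,max = 21.6 × 2.683 = 57.95 µg/mL
Css,min = Css,max × e^(−kτ) = 57.95 × 0.6272 ≈ 36.3 µg/mL

36.3 µg/mL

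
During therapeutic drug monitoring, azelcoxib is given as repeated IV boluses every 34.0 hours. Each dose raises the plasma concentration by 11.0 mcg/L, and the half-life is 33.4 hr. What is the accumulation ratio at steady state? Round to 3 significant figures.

k = ln 2 / 33.4 = 0.02075 hr⁻¹
Fraction remaining after one interval: e^(−kτ) = e^(−0.02075 × 34.0) = 0.4938
R = 1 / (1 − 0.4938) = 1 / 0.5062 ≈ 1.98

1.98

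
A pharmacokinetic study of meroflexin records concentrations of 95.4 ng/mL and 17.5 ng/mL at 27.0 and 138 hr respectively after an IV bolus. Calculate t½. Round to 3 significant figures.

45.4 hours

k = ln(C₁/C₂) / (t₂ − t₁) = ln(95.4/17.5) / (138 − 27.0)
  = 1.696 / 111.0 = 0.01528 hr⁻¹
t½ = ln 2 / k = ln 2 / 0.01528 ≈ 45.4 hours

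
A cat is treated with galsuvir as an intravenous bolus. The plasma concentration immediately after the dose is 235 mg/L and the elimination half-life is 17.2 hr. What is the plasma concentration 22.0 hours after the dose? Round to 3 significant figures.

96.8 mg/L

k = ln 2 / 17.2 = 0.04030 hr⁻¹
22.0 hr is 1.279 half-lives, so C = 235 × (1/2)^1.279 = 235 × 0.4121 ≈ 96.8 mg/L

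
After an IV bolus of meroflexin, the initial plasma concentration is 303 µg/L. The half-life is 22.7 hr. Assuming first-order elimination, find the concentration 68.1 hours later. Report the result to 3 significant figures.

37.9 µg/L

k = ln 2 / 22.7 = 0.03054 hr⁻¹
C(t) = C₀ e^(−kt) = 303 × e^(−0.03054 × 68.1) = 303 × e^(−2.079) = 303 × 0.1250 ≈ 37.9 µg/L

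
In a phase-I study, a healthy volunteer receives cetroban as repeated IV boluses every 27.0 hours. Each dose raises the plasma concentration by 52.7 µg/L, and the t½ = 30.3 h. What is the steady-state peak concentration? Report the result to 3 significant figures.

k = ln 2 / 30.3 = 0.02288 h⁻¹
Fraction remaining after one interval: e^(−kτ) = e^(−0.02288 × 27.0) = 0.5392
R = 1 / (1 − 0.5392) = 2.170
Css,max = 52.7 × 2.170 ≈ 114 µg/L

114 µg/L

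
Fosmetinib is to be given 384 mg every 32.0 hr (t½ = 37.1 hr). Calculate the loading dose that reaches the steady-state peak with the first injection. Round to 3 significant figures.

k = ln 2 / 37.1 = 0.01868 hr⁻¹
Accumulation ratio R = 1 / (1 − e^(−kτ)) = 1 / (1 − e^(−0.01868×32.0)) = 1 / (1 − 0.5500) = 2.222
Loading dose = maintenance dose × R = 384 × 2.222 ≈ 853 mg

853 mg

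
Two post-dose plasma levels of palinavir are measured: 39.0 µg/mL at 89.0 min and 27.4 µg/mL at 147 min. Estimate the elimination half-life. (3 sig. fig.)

k = ln(C₁/C₂) / (t₂ − t₁) = ln(39.0/27.4) / (147 − 89.0)
  = 0.3530 / 58.00 = 0.006087 min⁻¹
t½ = ln 2 / k = ln 2 / 0.006087 ≈ 114 minutes

114 minutes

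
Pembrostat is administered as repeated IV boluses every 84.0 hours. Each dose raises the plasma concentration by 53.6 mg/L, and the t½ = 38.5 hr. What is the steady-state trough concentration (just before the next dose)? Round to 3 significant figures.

k = ln 2 / 38.5 = 0.01800 hr⁻¹
Fraction remaining after one interval: e^(−kτ) = e^(−0.01800 × 84.0) = 0.2204
R = 1 / (1 − 0.2204) = 1.283
Css,max = 53.6 × 1.283 = 68.75 mg/L
Css,min = Css,max × e^(−kτ) = 68.75 × 0.2204 ≈ 15.2 mg/L

15.2 mg/L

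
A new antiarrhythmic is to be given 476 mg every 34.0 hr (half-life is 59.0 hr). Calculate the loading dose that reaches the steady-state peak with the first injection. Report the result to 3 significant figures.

k = ln 2 / 59.0 = 0.01175 hr⁻¹
Accumulation ratio R = 1 / (1 − e^(−kτ)) = 1 / (1 − e^(−0.01175×34.0)) = 1 / (1 − 0.6707) = 3.037
Loading dose = maintenance dose × R = 476 × 3.037 ≈ 1450 mg

1450 mg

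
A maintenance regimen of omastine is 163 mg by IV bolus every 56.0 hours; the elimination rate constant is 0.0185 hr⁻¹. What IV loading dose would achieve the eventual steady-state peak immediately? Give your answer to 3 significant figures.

253 mg

Accumulation ratio R = 1 / (1 − e^(−kτ)) = 1 / (1 − e^(−0.01850×56.0)) = 1 / (1 − 0.3549) = 1.550
Loading dose = maintenance dose × R = 163 × 1.550 ≈ 253 mg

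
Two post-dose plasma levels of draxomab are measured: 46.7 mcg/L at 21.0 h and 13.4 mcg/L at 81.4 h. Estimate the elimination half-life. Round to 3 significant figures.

33.5 hours

k = ln(C₁/C₂) / (t₂ − t₁) = ln(46.7/13.4) / (81.4 − 21.0)
  = 1.248 / 60.40 = 0.02067 h⁻¹
t½ = ln 2 / k = ln 2 / 0.02067 ≈ 33.5 hours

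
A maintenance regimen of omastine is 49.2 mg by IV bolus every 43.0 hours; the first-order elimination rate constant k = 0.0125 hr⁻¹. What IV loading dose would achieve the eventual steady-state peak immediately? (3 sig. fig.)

118 mg

Accumulation ratio R = 1 / (1 − e^(−kτ)) = 1 / (1 − e^(−0.01250×43.0)) = 1 / (1 − 0.5842) = 2.405
Loading dose = maintenance dose × R = 49.2 × 2.405 ≈ 118 mg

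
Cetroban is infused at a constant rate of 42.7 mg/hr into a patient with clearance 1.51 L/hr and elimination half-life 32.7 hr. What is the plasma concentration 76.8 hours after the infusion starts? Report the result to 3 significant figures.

Css = rate / CL = 42.7 / 1.51 = 28.28 mg/L
k = ln 2 / 32.7 = 0.02120 hr⁻¹
C(t) = Css (1 − e^(−kt)) = 28.28 × (1 − e^(−1.628)) = 28.28 × 0.8037 ≈ 22.7 mg/L

22.7 mg/L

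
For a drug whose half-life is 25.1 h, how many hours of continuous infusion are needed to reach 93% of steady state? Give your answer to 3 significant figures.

k = ln 2 / 25.1 = 0.02762 h⁻¹
f = 1 − e^(−kt)  ⇒  t = −ln(1 − f) / k
t = −ln(1 − 0.93) / 0.02762 = 2.659 / 0.02762 ≈ 96.3 hours

96.3 hours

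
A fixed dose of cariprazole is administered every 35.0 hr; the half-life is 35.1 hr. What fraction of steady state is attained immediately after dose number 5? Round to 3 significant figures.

k = ln 2 / 35.1 = 0.01975 hr⁻¹
f_n = 1 − e^(−nkτ) = 1 − e^(−5 × 0.01975 × 35.0) = 1 − e^(−3.456) = 1 − 0.03156 ≈ 0.968

0.968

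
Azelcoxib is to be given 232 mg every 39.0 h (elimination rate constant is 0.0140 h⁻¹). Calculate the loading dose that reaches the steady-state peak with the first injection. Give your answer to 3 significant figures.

Accumulation ratio R = 1 / (1 − e^(−kτ)) = 1 / (1 − e^(−0.01400×39.0)) = 1 / (1 − 0.5793) = 2.377
Loading dose = maintenance dose × R = 232 × 2.377 ≈ 551 mg

551 mg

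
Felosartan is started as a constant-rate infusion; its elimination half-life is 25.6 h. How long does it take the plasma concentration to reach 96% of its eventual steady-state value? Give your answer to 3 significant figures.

k = ln 2 / 25.6 = 0.02708 h⁻¹
f = 1 − e^(−kt)  ⇒  t = −ln(1 − f) / k
t = −ln(1 − 0.96) / 0.02708 = 3.219 / 0.02708 ≈ 119 hours

119 hours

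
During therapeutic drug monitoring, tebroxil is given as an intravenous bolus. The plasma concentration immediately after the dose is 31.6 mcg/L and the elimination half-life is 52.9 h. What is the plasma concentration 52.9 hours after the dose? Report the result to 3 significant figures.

k = ln 2 / 52.9 = 0.01310 h⁻¹
52.9 h is 1.000 half-lives, so C = 31.6 × (1/2)^1.000 = 31.6 × 0.5000 ≈ 15.8 mcg/L

15.8 mcg/L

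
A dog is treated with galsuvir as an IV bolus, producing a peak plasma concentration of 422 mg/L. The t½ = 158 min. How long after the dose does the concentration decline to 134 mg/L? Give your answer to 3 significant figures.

261 minutes

k = ln 2 / 158 = 0.004387 min⁻¹
C(t) = C₀ e^(−kt)  ⇒  t = ln(C₀/C) / k
t = ln(422/134) / 0.004387 = 1.147 / 0.004387 ≈ 261 minutes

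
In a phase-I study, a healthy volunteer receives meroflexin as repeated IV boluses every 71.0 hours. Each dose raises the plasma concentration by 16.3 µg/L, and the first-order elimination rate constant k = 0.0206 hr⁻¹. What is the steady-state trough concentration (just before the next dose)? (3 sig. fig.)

Fraction remaining after one interval: e^(−kτ) = e^(−0.02060 × 71.0) = 0.2316
R = 1 / (1 − 0.2316) = 1.301
Css,max = 16.3 × 1.301 = 21.21 µg/L
Css,min = Css,max × e^(−kτ) = 21.21 × 0.2316 ≈ 4.91 µg/L

4.91 µg/L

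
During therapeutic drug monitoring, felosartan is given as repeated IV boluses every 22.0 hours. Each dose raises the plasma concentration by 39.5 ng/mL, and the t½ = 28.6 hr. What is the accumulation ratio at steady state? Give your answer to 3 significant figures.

2.42

k = ln 2 / 28.6 = 0.02424 hr⁻¹
Fraction remaining after one interval: e^(−kτ) = e^(−0.02424 × 22.0) = 0.5867
R = 1 / (1 − 0.5867) = 1 / 0.4133 ≈ 2.42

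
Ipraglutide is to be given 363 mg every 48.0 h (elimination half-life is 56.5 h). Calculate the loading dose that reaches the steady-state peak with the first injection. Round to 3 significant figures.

k = ln 2 / 56.5 = 0.01227 h⁻¹
Accumulation ratio R = 1 / (1 − e^(−kτ)) = 1 / (1 − e^(−0.01227×48.0)) = 1 / (1 − 0.5550) = 2.247
Loading dose = maintenance dose × R = 363 × 2.247 ≈ 816 mg

816 mg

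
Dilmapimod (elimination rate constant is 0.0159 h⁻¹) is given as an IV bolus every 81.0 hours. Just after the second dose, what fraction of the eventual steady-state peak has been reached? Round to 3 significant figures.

0.924

f_n = 1 − e^(−nkτ) = 1 − e^(−2 × 0.01590 × 81.0) = 1 − e^(−2.576) = 1 − 0.07609 ≈ 0.924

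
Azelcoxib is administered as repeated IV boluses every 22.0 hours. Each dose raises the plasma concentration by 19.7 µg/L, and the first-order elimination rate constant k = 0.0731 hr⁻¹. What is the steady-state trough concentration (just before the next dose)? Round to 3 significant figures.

Fraction remaining after one interval: e^(−kτ) = e^(−0.07310 × 22.0) = 0.2002
R = 1 / (1 − 0.2002) = 1.250
Css,max = 19.7 × 1.250 = 24.63 µg/L
Css,min = Css,max × e^(−kτ) = 24.63 × 0.2002 ≈ 4.93 µg/L

4.93 µg/L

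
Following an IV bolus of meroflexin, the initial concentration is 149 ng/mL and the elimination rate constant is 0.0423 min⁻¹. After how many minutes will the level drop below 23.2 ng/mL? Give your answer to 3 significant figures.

44.0 minutes

C(t) = C₀ e^(−kt)  ⇒  t = ln(C₀/C) / k
t = ln(149/23.2) / 0.04230 = 1.860 / 0.04230 ≈ 44.0 minutes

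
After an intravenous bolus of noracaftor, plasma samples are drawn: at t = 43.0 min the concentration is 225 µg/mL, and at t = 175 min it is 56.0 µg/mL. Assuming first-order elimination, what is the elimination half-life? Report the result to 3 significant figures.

65.8 minutes

k = ln(C₁/C₂) / (t₂ − t₁) = ln(225/56.0) / (175 − 43.0)
  = 1.391 / 132.0 = 0.01054 min⁻¹
t½ = ln 2 / k = ln 2 / 0.01054 ≈ 65.8 minutes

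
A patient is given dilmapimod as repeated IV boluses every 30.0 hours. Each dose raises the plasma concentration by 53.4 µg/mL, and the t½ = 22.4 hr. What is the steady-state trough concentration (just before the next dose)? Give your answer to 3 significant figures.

k = ln 2 / 22.4 = 0.03094 hr⁻¹
Fraction remaining after one interval: e^(−kτ) = e^(−0.03094 × 30.0) = 0.3952
R = 1 / (1 − 0.3952) = 1.653
Css,max = 53.4 × 1.653 = 88.30 µg/mL
Css,min = Css,max × e^(−kτ) = 88.30 × 0.3952 ≈ 34.9 µg/mL

34.9 µg/mL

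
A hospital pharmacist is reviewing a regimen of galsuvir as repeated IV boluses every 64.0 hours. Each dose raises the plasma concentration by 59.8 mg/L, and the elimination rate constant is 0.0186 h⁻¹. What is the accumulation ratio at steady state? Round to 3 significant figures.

Fraction remaining after one interval: e^(−kτ) = e^(−0.01860 × 64.0) = 0.3041
R = 1 / (1 − 0.3041) = 1 / 0.6959 ≈ 1.44

1.44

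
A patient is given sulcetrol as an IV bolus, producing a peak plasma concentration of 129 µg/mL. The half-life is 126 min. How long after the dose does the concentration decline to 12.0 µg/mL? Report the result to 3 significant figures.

k = ln 2 / 126 = 0.005501 min⁻¹
C(t) = C₀ e^(−kt)  ⇒  t = ln(C₀/C) / k
t = ln(129/12.0) / 0.005501 = 2.375 / 0.005501 ≈ 432 minutes

432 minutes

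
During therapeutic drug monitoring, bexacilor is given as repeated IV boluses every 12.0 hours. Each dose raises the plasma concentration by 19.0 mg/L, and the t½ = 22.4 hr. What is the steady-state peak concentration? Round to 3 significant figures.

k = ln 2 / 22.4 = 0.03094 hr⁻¹
Fraction remaining after one interval: e^(−kτ) = e^(−0.03094 × 12.0) = 0.6898
R = 1 / (1 − 0.6898) = 3.224
Css,max = 19.0 × 3.224 ≈ 61.3 mg/L

61.3 mg/L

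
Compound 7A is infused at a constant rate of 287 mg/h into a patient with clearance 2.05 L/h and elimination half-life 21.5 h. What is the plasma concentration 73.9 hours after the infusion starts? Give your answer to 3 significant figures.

Css = rate / CL = 287 / 2.05 = 140.0 mg/L
k = ln 2 / 21.5 = 0.03224 h⁻¹
C(t) = Css (1 − e^(−kt)) = 140.0 × (1 − e^(−2.382)) = 140.0 × 0.9077 ≈ 127 mg/L

127 mg/L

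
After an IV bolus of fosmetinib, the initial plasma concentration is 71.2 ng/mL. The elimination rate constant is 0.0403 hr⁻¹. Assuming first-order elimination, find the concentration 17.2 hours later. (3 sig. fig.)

C(t) = C₀ e^(−kt) = 71.2 × e^(−0.04030 × 17.2) = 71.2 × e^(−0.6932) = 71.2 × 0.5000 ≈ 35.6 ng/mL

35.6 ng/mL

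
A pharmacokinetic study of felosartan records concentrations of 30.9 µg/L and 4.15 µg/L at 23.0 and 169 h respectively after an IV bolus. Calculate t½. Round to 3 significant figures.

50.4 hours

k = ln(C₁/C₂) / (t₂ − t₁) = ln(30.9/4.15) / (169 − 23.0)
  = 2.008 / 146.0 = 0.01375 h⁻¹
t½ = ln 2 / k = ln 2 / 0.01375 ≈ 50.4 hours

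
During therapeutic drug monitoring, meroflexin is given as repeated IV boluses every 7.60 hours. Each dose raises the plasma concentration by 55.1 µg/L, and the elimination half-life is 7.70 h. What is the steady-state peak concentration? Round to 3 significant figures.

111 µg/L

k = ln 2 / 7.70 = 0.09002 h⁻¹
Fraction remaining after one interval: e^(−kτ) = e^(−0.09002 × 7.60) = 0.5045
R = 1 / (1 − 0.5045) = 2.018
Css,max = 55.1 × 2.018 ≈ 111 µg/L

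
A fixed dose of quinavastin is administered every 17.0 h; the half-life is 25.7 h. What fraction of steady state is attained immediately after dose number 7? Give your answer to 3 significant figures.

0.960

k = ln 2 / 25.7 = 0.02697 h⁻¹
f_n = 1 − e^(−nkτ) = 1 − e^(−7 × 0.02697 × 17.0) = 1 − e^(−3.210) = 1 − 0.04038 ≈ 0.960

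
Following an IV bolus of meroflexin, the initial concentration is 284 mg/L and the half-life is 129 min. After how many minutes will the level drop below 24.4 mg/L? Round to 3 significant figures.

k = ln 2 / 129 = 0.005373 min⁻¹
C(t) = C₀ e^(−kt)  ⇒  t = ln(C₀/C) / k
t = ln(284/24.4) / 0.005373 = 2.454 / 0.005373 ≈ 457 minutes

457 minutes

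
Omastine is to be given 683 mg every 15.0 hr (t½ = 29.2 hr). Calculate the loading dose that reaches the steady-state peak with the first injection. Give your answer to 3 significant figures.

k = ln 2 / 29.2 = 0.02374 hr⁻¹
Accumulation ratio R = 1 / (1 − e^(−kτ)) = 1 / (1 − e^(−0.02374×15.0)) = 1 / (1 − 0.7004) = 3.338
Loading dose = maintenance dose × R = 683 × 3.338 ≈ 2280 mg

2280 mg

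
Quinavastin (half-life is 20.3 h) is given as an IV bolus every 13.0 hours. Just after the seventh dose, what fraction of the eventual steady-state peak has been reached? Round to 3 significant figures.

0.955

k = ln 2 / 20.3 = 0.03415 h⁻¹
f_n = 1 − e^(−nkτ) = 1 − e^(−7 × 0.03415 × 13.0) = 1 − e^(−3.107) = 1 − 0.04473 ≈ 0.955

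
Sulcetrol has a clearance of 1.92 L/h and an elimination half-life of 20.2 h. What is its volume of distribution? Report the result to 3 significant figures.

56.0 L

k = ln 2 / t½ = ln 2 / 20.2 = 0.03431 h⁻¹
V = CL / k = 1.92 / 0.03431 ≈ 56.0 L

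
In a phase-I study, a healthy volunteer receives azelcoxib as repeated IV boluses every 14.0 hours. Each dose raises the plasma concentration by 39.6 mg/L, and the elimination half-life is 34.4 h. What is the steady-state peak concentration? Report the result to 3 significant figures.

161 mg/L

k = ln 2 / 34.4 = 0.02015 h⁻¹
Fraction remaining after one interval: e^(−kτ) = e^(−0.02015 × 14.0) = 0.7542
R = 1 / (1 − 0.7542) = 4.068
Css,max = 39.6 × 4.068 ≈ 161 mg/L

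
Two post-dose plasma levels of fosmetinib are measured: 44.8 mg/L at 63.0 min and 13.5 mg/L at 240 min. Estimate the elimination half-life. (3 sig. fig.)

102 minutes

k = ln(C₁/C₂) / (t₂ − t₁) = ln(44.8/13.5) / (240 − 63.0)
  = 1.200 / 177.0 = 0.006777 min⁻¹
t½ = ln 2 / k = ln 2 / 0.006777 ≈ 102 minutes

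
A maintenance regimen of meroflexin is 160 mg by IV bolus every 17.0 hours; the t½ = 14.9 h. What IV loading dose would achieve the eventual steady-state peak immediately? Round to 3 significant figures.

k = ln 2 / 14.9 = 0.04652 h⁻¹
Accumulation ratio R = 1 / (1 − e^(−kτ)) = 1 / (1 − e^(−0.04652×17.0)) = 1 / (1 − 0.4535) = 1.830
Loading dose = maintenance dose × R = 160 × 1.830 ≈ 293 mg

293 mg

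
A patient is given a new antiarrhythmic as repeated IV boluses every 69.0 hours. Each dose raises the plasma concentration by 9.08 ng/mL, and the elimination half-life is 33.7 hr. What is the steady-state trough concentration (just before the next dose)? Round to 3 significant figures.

k = ln 2 / 33.7 = 0.02057 hr⁻¹
Fraction remaining after one interval: e^(−kτ) = e^(−0.02057 × 69.0) = 0.2419
R = 1 / (1 − 0.2419) = 1.319
Css,max = 9.08 × 1.319 = 11.98 ng/mL
Css,min = Css,max × e^(−kτ) = 11.98 × 0.2419 ≈ 2.90 ng/mL

2.90 ng/mL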